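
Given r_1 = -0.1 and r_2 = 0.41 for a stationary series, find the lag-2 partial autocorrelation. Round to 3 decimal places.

φ_{22} = (r_2 − r_1²) / (1 − r_1²)
r_1² = (-0.1)² = 0.01
Numerator = 0.41 − 0.0100 = 0.4000; denominator = 1 − 0.0100 = 0.9900
φ_{22} = 0.4000 / 0.9900 = 0.404

0.404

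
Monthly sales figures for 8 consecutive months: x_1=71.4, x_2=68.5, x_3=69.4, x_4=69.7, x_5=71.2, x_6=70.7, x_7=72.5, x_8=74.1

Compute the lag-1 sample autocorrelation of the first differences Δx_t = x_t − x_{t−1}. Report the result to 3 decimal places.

First differences Δx: -2.9, 0.9, 0.3, 1.5, -0.5, 1.8, 1.6
Mean of differences = 0.3857
Numerator Σ(Δx_t−Δx̄)(Δx_{t+1}−Δx̄) = -2.3516
Denominator Σ(Δx_t−Δx̄)² = 16.5686
r_1(Δx) = -2.3516 / 16.5686 = -0.142

-0.142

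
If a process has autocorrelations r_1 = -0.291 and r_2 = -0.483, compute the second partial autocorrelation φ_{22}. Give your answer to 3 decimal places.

φ_{22} = (r_2 − r_1²) / (1 − r_1²)
r_1² = (-0.291)² = 0.084681
Numerator = -0.483 − 0.0847 = -0.5677; denominator = 1 − 0.0847 = 0.9153
φ_{22} = -0.5677 / 0.9153 = -0.620

-0.620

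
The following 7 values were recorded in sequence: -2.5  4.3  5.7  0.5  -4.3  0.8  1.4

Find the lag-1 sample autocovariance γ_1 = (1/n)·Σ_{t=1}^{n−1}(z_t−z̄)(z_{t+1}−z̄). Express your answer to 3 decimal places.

0.790

Mean z̄ = (-2.5 + 4.3 + 5.7 + 0.5 − 4.3 + 0.8 + 1.4)/7 = 0.8429
Deviations: -3.3429, 3.4571, 4.8571, -0.3429, -5.1429, -0.0429, 0.5571
Σ_{t=1}^{6}(z_t−z̄)(z_{t+1}−z̄) = 5.5296
γ_1 = 5.5296 / 7 = 0.790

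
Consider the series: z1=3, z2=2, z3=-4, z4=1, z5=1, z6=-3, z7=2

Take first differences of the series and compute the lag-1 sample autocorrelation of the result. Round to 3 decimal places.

First differences Δz: -1, -6, 5, 0, -4, 5
Mean of differences = -0.1667
Numerator Σ(Δz_t−Δz̄)(Δz_{t+1}−Δz̄) = -44.8611
Denominator Σ(Δz_t−Δz̄)² = 102.8333
r_1(Δz) = -44.8611 / 102.8333 = -0.436

-0.436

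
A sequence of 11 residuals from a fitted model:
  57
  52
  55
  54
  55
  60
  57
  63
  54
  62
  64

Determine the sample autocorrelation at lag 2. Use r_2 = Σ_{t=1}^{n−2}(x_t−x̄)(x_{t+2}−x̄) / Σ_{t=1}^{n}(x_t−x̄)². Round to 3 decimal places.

Mean x̄ = (57 + 52 + 55 + 54 + 55 + 60 + 57 + 63 + 54 + 62 + 64)/11 = 57.5455
Numerator Σ_{t=1}^{9}(x_t−x̄)(x_{t+2}−x̄) = 36.9504
Denominator Σ(x_t−x̄)² = 166.7273
r_2 = 36.9504 / 166.7273 = 0.222

0.222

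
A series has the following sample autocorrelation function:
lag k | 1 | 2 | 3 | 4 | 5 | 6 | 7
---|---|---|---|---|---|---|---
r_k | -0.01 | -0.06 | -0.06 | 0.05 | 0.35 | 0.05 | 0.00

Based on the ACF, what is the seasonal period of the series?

5

The largest autocorrelation is r_5 = 0.35; the remaining lags stay at or below 0.05.
The dominant spike at lag 5 indicates a seasonal period of 5.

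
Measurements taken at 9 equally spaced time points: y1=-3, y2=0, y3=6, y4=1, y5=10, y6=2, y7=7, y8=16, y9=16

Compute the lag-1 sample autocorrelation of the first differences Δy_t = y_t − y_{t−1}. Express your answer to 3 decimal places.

First differences Δy: 3, 6, -5, 9, -8, 5, 9, 0
Mean of differences = 2.3750
Numerator Σ(Δy_t−Δȳ)(Δy_{t+1}−Δȳ) = -167.6406
Denominator Σ(Δy_t−Δȳ)² = 275.8750
r_1(Δy) = -167.6406 / 275.8750 = -0.608

-0.608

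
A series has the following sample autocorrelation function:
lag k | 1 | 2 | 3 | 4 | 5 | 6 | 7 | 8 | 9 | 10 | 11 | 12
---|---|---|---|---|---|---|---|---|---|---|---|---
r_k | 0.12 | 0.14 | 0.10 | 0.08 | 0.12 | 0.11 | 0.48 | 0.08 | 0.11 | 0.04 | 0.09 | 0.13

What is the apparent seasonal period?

The largest autocorrelation is r_7 = 0.48; the remaining lags stay at or below 0.14.
The dominant spike at lag 7 indicates a seasonal period of 7.

7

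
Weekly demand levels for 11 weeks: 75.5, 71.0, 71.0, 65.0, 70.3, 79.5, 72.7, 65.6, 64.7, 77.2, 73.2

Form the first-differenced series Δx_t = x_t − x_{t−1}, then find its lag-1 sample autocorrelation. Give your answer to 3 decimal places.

First differences Δx: -4.5, 0.0, -6.0, 5.3, 9.2, -6.8, -7.1, -0.9, 12.5, -4.0
Mean of differences = -0.2300
Numerator Σ(Δx_t−Δx̄)(Δx_{t+1}−Δx̄) = -50.8069
Denominator Σ(Δx_t−Δx̄)² = 438.1610
r_1(Δx) = -50.8069 / 438.1610 = -0.116

-0.116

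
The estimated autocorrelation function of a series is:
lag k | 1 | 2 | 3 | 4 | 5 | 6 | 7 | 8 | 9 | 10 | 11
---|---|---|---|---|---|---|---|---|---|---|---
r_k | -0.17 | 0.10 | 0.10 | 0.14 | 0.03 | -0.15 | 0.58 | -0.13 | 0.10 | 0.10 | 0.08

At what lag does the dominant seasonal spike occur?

7

The largest autocorrelation is r_7 = 0.58; the remaining lags stay at or below 0.14.
The dominant spike at lag 7 indicates a seasonal period of 7.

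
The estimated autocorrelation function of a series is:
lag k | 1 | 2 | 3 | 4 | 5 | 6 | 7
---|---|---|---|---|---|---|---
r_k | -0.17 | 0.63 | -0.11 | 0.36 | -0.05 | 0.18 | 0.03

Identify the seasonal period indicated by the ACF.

2

The largest autocorrelation is r_2 = 0.63, with weaker echoes at lags 4 (0.36) and 6 (0.18); the remaining lags stay at or below 0.03.
The dominant spike at lag 2 indicates a seasonal period of 2.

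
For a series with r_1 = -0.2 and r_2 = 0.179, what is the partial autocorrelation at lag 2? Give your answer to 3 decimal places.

φ_{22} = (r_2 − r_1²) / (1 − r_1²)
r_1² = (-0.2)² = 0.04
Numerator = 0.179 − 0.0400 = 0.1390; denominator = 1 − 0.0400 = 0.9600
φ_{22} = 0.1390 / 0.9600 = 0.145

0.145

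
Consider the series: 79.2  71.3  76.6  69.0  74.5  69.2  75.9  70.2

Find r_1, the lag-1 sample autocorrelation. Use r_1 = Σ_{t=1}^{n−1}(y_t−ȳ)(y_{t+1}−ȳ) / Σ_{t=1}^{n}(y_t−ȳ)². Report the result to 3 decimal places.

Mean ȳ = (79.2 + 71.3 + 76.6 + 69.0 + 74.5 + 69.2 + 75.9 + 70.2)/8 = 73.2375
Deviations from mean: 5.9625, -1.9375, 3.3625, -4.2375, 1.2625, -4.0375, 2.6625, -3.0375
Σ(y_t−ȳ)(y_{t+1}−ȳ) = (-11.5523) + (-6.5148) + (-14.2486) + (-5.3498) + (-5.0973) + (-10.7498) + (-8.0873) = -61.6002
Denominator Σ(y_t−ȳ)² = 102.7788
r_1 = -61.6002 / 102.7788 = -0.599

-0.599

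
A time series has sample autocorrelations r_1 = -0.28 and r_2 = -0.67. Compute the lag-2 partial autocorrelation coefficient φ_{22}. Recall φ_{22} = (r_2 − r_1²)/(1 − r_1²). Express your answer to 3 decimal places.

-0.812

φ_{22} = (r_2 − r_1²) / (1 − r_1²)
r_1² = (-0.28)² = 0.0784
Numerator = -0.67 − 0.0784 = -0.7484; denominator = 1 − 0.0784 = 0.9216
φ_{22} = -0.7484 / 0.9216 = -0.812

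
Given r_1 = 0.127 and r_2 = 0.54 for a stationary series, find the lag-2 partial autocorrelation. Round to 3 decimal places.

φ_{22} = (r_2 − r_1²) / (1 − r_1²)
r_1² = (0.127)² = 0.016129
Numerator = 0.54 − 0.0161 = 0.5239; denominator = 1 − 0.0161 = 0.9839
φ_{22} = 0.5239 / 0.9839 = 0.532

0.532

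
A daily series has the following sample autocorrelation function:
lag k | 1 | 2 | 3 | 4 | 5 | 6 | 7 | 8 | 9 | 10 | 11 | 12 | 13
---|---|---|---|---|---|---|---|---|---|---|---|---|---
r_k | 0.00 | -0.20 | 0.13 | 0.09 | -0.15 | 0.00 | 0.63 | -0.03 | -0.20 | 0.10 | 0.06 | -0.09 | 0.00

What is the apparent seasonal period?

7

The largest autocorrelation is r_7 = 0.63; the remaining lags stay at or below 0.13.
The dominant spike at lag 7 indicates a seasonal period of 7.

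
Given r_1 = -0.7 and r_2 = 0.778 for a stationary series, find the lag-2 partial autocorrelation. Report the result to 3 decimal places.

0.565

φ_{22} = (r_2 − r_1²) / (1 − r_1²)
r_1² = (-0.7)² = 0.49
Numerator = 0.778 − 0.4900 = 0.2880; denominator = 1 − 0.4900 = 0.5100
φ_{22} = 0.2880 / 0.5100 = 0.565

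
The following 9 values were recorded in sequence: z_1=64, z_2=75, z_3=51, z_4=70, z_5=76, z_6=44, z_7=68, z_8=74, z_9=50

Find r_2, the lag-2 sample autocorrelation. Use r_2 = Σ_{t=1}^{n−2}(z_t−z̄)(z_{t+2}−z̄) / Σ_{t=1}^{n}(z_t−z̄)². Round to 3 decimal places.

Mean z̄ = (64 + 75 + 51 + 70 + 76 + 44 + 68 + 74 + 50)/9 = 63.5556
Σ(z_t−z̄)(z_{t+2}−z̄) = (-5.5802) + (73.7531) + (-156.2469) + (-126.0247) + (55.3086) + (-204.2469) + (-60.2469) = -423.2840
Denominator Σ(z_t−z̄)² = 1180.2222
r_2 = -423.2840 / 1180.2222 = -0.359

-0.359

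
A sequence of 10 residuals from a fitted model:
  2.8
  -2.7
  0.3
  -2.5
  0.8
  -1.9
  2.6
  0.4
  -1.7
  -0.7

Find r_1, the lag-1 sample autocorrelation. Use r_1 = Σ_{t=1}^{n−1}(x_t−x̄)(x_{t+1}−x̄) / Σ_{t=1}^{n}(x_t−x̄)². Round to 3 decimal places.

Mean x̄ = (2.8 − 2.7 + 0.3 − 2.5 + 0.8 − 1.9 + 2.6 + 0.4 − 1.7 − 0.7)/10 = -0.2600
Numerator Σ_{t=1}^{9}(x_t−x̄)(x_{t+1}−x̄) = -17.3196
Denominator Σ(x_t−x̄)² = 35.3440
r_1 = -17.3196 / 35.3440 = -0.490

-0.490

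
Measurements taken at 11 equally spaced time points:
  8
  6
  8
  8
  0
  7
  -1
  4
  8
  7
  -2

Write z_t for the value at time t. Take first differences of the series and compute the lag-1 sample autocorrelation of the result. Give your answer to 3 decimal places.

First differences Δz: -2, 2, 0, -8, 7, -8, 5, 4, -1, -9
Mean of differences = -1.0000
Numerator Σ(Δz_t−Δz̄)(Δz_{t+1}−Δz̄) = -131.0000
Denominator Σ(Δz_t−Δz̄)² = 298.0000
r_1(Δz) = -131.0000 / 298.0000 = -0.440

-0.440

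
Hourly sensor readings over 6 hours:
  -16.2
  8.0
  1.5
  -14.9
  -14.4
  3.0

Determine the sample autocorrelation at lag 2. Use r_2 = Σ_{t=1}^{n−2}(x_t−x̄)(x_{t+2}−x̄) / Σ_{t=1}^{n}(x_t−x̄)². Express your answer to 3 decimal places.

-0.587

Mean x̄ = (-16.2 + 8.0 + 1.5 − 14.9 − 14.4 + 3.0)/6 = -5.5000
Deviations from mean: -10.7000, 13.5000, 7.0000, -9.4000, -8.9000, 8.5000
Σ(x_t−x̄)(x_{t+2}−x̄) = (-74.9000) + (-126.9000) + (-62.3000) + (-79.9000) = -344.0000
Denominator Σ(x_t−x̄)² = 585.5600
r_2 = -344.0000 / 585.5600 = -0.587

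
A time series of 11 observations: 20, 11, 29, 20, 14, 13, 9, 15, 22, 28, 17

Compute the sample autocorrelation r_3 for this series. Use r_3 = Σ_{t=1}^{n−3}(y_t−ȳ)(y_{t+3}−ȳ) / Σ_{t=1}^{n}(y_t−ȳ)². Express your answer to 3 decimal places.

Mean ȳ = (20 + 11 + 29 + 20 + 14 + 13 + 9 + 15 + 22 + 28 + 17)/11 = 18.0000
Numerator Σ_{t=1}^{8}(y_t−ȳ)(y_{t+3}−ȳ) = -136.0000
Denominator Σ(y_t−ȳ)² = 426.0000
r_3 = -136.0000 / 426.0000 = -0.319

-0.319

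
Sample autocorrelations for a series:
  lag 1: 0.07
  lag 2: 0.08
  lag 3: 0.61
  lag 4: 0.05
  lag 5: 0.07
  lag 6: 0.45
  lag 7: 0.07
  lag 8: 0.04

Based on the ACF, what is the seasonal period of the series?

3

The largest autocorrelation is r_3 = 0.61, with a weaker echo at lag 6 (0.45); the remaining lags stay at or below 0.08.
The dominant spike at lag 3 indicates a seasonal period of 3.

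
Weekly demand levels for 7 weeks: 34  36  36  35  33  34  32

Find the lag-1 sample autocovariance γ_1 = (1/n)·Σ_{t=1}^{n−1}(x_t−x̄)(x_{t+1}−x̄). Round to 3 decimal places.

0.539

Mean x̄ = (34 + 36 + 36 + 35 + 33 + 34 + 32)/7 = 34.2857
Deviations: -0.2857, 1.7143, 1.7143, 0.7143, -1.2857, -0.2857, -2.2857
Σ_{t=1}^{6}(x_t−x̄)(x_{t+1}−x̄) = 3.7755
γ_1 = 3.7755 / 7 = 0.539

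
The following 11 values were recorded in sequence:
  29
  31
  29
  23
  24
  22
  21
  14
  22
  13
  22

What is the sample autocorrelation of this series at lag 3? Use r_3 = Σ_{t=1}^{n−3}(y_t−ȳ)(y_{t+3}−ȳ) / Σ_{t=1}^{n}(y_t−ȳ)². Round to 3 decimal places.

Mean ȳ = (29 + 31 + 29 + 23 + 24 + 22 + 21 + 14 + 22 + 13 + 22)/11 = 22.7273
Numerator Σ_{t=1}^{8}(y_t−ȳ)(y_{t+3}−ȳ) = 19.7769
Denominator Σ(y_t−ȳ)² = 324.1818
r_3 = 19.7769 / 324.1818 = 0.061

0.061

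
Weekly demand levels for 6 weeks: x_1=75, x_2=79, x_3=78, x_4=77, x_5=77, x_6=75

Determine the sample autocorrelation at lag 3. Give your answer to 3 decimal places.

Mean x̄ = (75 + 79 + 78 + 77 + 77 + 75)/6 = 76.8333
Numerator Σ_{t=1}^{3}(x_t−x̄)(x_{t+3}−x̄) = -2.0833
Denominator Σ(x_t−x̄)² = 12.8333
r_3 = -2.0833 / 12.8333 = -0.162

-0.162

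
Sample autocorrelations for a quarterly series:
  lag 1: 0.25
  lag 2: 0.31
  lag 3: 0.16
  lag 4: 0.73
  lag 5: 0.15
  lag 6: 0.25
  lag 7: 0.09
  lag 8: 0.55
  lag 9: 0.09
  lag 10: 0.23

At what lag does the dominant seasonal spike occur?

The largest autocorrelation is r_4 = 0.73, with a weaker echo at lag 8 (0.55); the remaining lags stay at or below 0.31.
The dominant spike at lag 4 indicates a seasonal period of 4.

4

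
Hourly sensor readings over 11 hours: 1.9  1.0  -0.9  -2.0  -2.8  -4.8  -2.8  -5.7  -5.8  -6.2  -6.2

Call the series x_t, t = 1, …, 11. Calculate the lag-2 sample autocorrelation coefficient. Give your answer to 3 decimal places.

0.408

Mean x̄ = (1.9 + 1.0 − 0.9 − 2.0 − 2.8 − 4.8 − 2.8 − 5.7 − 5.8 − 6.2 − 6.2)/11 = -3.1182
Numerator Σ_{t=1}^{9}(x_t−x̄)(x_{t+2}−x̄) = 34.3730
Denominator Σ(x_t−x̄)² = 84.1964
r_2 = 34.3730 / 84.1964 = 0.408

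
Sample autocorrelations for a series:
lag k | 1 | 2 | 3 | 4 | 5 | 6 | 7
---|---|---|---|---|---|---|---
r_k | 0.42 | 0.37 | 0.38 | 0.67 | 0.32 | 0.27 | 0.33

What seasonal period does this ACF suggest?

4

The largest autocorrelation is r_4 = 0.67; the remaining lags stay at or below 0.42. The elevated value at lag 1 (0.42), dropping to 0.37 at lag 2, reflects decaying short-term dependence rather than seasonality.
The dominant spike at lag 4 indicates a seasonal period of 4.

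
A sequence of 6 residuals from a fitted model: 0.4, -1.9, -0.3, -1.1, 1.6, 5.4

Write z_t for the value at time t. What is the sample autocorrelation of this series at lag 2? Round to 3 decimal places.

-0.130

Mean z̄ = (0.4 − 1.9 − 0.3 − 1.1 + 1.6 + 5.4)/6 = 0.6833
Numerator Σ_{t=1}^{4}(z_t−z̄)(z_{t+2}−z̄) = -4.4272
Denominator Σ(z_t−z̄)² = 33.9883
r_2 = -4.4272 / 33.9883 = -0.130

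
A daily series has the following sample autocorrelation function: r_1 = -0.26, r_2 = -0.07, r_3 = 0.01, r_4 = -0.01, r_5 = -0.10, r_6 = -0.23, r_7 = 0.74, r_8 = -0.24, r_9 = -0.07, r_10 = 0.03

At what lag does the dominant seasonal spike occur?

7

The largest autocorrelation is r_7 = 0.74; the remaining lags stay at or below 0.03.
The dominant spike at lag 7 indicates a seasonal period of 7.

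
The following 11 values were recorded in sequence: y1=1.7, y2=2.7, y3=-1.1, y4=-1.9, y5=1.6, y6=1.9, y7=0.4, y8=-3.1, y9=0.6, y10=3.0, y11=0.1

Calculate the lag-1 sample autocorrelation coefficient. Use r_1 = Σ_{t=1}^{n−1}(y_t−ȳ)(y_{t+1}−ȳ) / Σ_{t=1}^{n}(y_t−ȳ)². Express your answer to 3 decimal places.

Mean ȳ = (1.7 + 2.7 − 1.1 − 1.9 + 1.6 + 1.9 + 0.4 − 3.1 + 0.6 + 3.0 + 0.1)/11 = 0.5364
Numerator Σ_{t=1}^{10}(y_t−ȳ)(y_{t+1}−ȳ) = 0.9832
Denominator Σ(y_t−ȳ)² = 37.1455
r_1 = 0.9832 / 37.1455 = 0.026

0.026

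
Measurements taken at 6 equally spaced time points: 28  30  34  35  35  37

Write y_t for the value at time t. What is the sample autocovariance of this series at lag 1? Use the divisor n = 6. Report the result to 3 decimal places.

4.273

Mean ȳ = (28 + 30 + 34 + 35 + 35 + 37)/6 = 33.1667
Σ_{t=1}^{5}(y_t−ȳ)(y_{t+1}−ȳ) = 25.6389
γ_1 = 25.6389 / 6 = 4.273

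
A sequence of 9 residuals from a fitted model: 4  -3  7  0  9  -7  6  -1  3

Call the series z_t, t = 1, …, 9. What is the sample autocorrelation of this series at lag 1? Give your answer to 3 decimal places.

Mean z̄ = (4 − 3 + 7 + 0 + 9 − 7 + 6 − 1 + 3)/9 = 2.0000
Numerator Σ_{t=1}^{8}(z_t−z̄)(z_{t+1}−z̄) = -173.0000
Denominator Σ(z_t−z̄)² = 214.0000
r_1 = -173.0000 / 214.0000 = -0.808

-0.808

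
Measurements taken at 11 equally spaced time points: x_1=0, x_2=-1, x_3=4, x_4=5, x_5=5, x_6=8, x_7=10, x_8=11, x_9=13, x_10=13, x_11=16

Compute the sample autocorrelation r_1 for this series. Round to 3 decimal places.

Mean x̄ = (0 − 1 + 4 + 5 + 5 + 8 + 10 + 11 + 13 + 13 + 16)/11 = 7.6364
Numerator Σ_{t=1}^{10}(x_t−x̄)(x_{t+1}−x̄) = 213.4132
Denominator Σ(x_t−x̄)² = 304.5455
r_1 = 213.4132 / 304.5455 = 0.701

0.701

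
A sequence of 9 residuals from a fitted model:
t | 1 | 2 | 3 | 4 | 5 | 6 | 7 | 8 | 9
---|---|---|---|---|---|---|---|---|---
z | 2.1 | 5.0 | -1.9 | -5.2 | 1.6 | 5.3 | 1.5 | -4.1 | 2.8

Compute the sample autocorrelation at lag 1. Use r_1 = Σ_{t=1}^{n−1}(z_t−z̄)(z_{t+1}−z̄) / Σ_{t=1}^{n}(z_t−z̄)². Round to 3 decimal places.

Mean z̄ = (2.1 + 5.0 − 1.9 − 5.2 + 1.6 + 5.3 + 1.5 − 4.1 + 2.8)/9 = 0.7889
Numerator Σ_{t=1}^{8}(z_t−z̄)(z_{t+1}−z̄) = -0.9979
Denominator Σ(z_t−z̄)² = 112.0089
r_1 = -0.9979 / 112.0089 = -0.009

-0.009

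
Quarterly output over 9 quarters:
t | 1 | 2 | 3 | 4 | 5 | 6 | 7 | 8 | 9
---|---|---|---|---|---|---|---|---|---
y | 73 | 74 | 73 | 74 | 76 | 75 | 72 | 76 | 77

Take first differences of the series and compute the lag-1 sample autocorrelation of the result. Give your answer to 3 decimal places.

-0.258

First differences Δy: 1, -1, 1, 2, -1, -3, 4, 1
Mean of differences = 0.5000
Numerator Σ(Δy_t−Δȳ)(Δy_{t+1}−Δȳ) = -8.2500
Denominator Σ(Δy_t−Δȳ)² = 32.0000
r_1(Δy) = -8.2500 / 32.0000 = -0.258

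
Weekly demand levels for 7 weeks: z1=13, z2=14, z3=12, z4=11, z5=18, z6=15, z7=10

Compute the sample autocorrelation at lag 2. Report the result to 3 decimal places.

Mean z̄ = (13 + 14 + 12 + 11 + 18 + 15 + 10)/7 = 13.2857
Deviations from mean: -0.2857, 0.7143, -1.2857, -2.2857, 4.7143, 1.7143, -3.2857
Σ(z_t−z̄)(z_{t+2}−z̄) = (0.3673) + (-1.6327) + (-6.0612) + (-3.9184) + (-15.4898) = -26.7347
Denominator Σ(z_t−z̄)² = 43.4286
r_2 = -26.7347 / 43.4286 = -0.616

-0.616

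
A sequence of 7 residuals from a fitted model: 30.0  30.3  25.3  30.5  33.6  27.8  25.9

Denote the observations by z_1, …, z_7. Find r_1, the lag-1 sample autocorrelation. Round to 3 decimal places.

-0.081

Mean z̄ = (30.0 + 30.3 + 25.3 + 30.5 + 33.6 + 27.8 + 25.9)/7 = 29.0571
Deviations from mean: 0.9429, 1.2429, -3.7571, 1.4429, 4.5429, -1.2571, -3.1571
Numerator Σ_{t=1}^{6}(z_t−z̄)(z_{t+1}−z̄) = -4.1061
Denominator Σ(z_t−z̄)² = 50.8171
r_1 = -4.1061 / 50.8171 = -0.081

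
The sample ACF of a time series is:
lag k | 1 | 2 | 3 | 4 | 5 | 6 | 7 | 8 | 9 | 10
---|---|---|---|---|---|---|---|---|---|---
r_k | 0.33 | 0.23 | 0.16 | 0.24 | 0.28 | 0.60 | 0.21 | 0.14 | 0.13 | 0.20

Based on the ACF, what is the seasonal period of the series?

6

The largest autocorrelation is r_6 = 0.60; the remaining lags stay at or below 0.33. The elevated value at lag 1 (0.33), dropping to 0.23 at lag 2, reflects decaying short-term dependence rather than seasonality.
The dominant spike at lag 6 indicates a seasonal period of 6.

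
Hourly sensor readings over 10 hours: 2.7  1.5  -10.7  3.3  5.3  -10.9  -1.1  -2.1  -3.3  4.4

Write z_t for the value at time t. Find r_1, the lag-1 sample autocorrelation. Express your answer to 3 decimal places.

Mean z̄ = (2.7 + 1.5 − 10.7 + 3.3 + 5.3 − 10.9 − 1.1 − 2.1 − 3.3 + 4.4)/10 = -1.0900
Numerator Σ_{t=1}^{9}(z_t−z̄)(z_{t+1}−z̄) = -101.6881
Denominator Σ(z_t−z̄)² = 305.8090
r_1 = -101.6881 / 305.8090 = -0.333

-0.333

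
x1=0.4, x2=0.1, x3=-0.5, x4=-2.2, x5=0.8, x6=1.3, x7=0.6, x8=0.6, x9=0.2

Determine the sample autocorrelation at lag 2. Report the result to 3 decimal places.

Mean x̄ = (0.4 + 0.1 − 0.5 − 2.2 + 0.8 + 1.3 + 0.6 + 0.6 + 0.2)/9 = 0.1444
Σ(x_t−x̄)(x_{t+2}−x̄) = (-0.1647) + (0.1042) + (-0.4225) + (-2.7091) + (0.2986) + (0.5264) + (0.0253) = -2.3417
Denominator Σ(x_t−x̄)² = 8.1622
r_2 = -2.3417 / 8.1622 = -0.287

-0.287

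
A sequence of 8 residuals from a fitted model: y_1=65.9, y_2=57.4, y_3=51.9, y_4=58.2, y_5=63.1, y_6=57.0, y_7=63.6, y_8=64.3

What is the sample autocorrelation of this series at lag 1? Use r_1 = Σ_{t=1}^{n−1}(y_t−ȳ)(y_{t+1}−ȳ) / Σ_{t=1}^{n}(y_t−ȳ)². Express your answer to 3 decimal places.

0.072

Mean ȳ = (65.9 + 57.4 + 51.9 + 58.2 + 63.1 + 57.0 + 63.6 + 64.3)/8 = 60.1750
Deviations from mean: 5.7250, -2.7750, -8.2750, -1.9750, 2.9250, -3.1750, 3.4250, 4.1250
Numerator Σ_{t=1}^{7}(y_t−ȳ)(y_{t+1}−ȳ) = 11.6094
Denominator Σ(y_t−ȳ)² = 160.2350
r_1 = 11.6094 / 160.2350 = 0.072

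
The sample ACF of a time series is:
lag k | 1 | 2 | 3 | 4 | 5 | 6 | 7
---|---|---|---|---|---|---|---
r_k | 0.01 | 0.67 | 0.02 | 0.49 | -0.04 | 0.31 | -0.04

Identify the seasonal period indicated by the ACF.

2

The largest autocorrelation is r_2 = 0.67, with weaker echoes at lags 4 (0.49) and 6 (0.31); the remaining lags stay at or below 0.02.
The dominant spike at lag 2 indicates a seasonal period of 2.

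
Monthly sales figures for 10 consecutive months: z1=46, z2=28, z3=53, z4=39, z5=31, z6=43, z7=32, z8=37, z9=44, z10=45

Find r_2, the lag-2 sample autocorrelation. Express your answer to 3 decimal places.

-0.027

Mean z̄ = (46 + 28 + 53 + 39 + 31 + 43 + 32 + 37 + 44 + 45)/10 = 39.8000
Numerator Σ_{t=1}^{8}(z_t−z̄)(z_{t+2}−z̄) = -15.0800
Denominator Σ(z_t−z̄)² = 553.6000
r_2 = -15.0800 / 553.6000 = -0.027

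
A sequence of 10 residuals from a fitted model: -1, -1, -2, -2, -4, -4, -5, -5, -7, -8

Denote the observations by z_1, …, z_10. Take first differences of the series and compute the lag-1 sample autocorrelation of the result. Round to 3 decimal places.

-0.589

First differences Δz: 0, -1, 0, -2, 0, -1, 0, -2, -1
Mean of differences = -0.7778
Numerator Σ(Δz_t−Δz̄)(Δz_{t+1}−Δz̄) = -3.2716
Denominator Σ(Δz_t−Δz̄)² = 5.5556
r_1(Δz) = -3.2716 / 5.5556 = -0.589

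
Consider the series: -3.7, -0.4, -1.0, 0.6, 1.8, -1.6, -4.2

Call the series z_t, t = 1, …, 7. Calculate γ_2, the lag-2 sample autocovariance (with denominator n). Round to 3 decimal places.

Mean z̄ = (-3.7 − 0.4 − 1.0 + 0.6 + 1.8 − 1.6 − 4.2)/7 = -1.2143
Σ_{t=1}^{5}(z_t−z̄)(z_{t+2}−z̄) = -8.1090
γ_2 = -8.1090 / 7 = -1.158

-1.158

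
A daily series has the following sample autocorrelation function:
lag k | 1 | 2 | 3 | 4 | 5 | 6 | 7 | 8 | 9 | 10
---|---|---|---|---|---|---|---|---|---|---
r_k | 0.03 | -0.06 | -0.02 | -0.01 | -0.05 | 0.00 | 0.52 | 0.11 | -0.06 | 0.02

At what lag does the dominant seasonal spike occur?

7

The largest autocorrelation is r_7 = 0.52; the remaining lags stay at or below 0.11.
The dominant spike at lag 7 indicates a seasonal period of 7.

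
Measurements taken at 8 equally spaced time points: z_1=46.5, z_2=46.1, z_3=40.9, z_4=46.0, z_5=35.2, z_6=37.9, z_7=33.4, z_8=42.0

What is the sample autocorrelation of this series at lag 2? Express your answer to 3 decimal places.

Mean z̄ = (46.5 + 46.1 + 40.9 + 46.0 + 35.2 + 37.9 + 33.4 + 42.0)/8 = 41.0000
Deviations from mean: 5.5000, 5.1000, -0.1000, 5.0000, -5.8000, -3.1000, -7.6000, 1.0000
Numerator Σ_{t=1}^{6}(z_t−z̄)(z_{t+2}−z̄) = 51.0100
Denominator Σ(z_t−z̄)² = 183.2800
r_2 = 51.0100 / 183.2800 = 0.278

0.278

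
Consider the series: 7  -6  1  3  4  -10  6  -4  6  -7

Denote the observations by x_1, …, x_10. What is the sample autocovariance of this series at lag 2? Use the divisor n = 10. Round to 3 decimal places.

Mean x̄ = (7 − 6 + 1 + 3 + 4 − 10 + 6 − 4 + 6 − 7)/10 = 0.0000
Σ_{t=1}^{8}(x_t−x̄)(x_{t+2}−x̄) = 91.0000
γ_2 = 91.0000 / 10 = 9.100

9.100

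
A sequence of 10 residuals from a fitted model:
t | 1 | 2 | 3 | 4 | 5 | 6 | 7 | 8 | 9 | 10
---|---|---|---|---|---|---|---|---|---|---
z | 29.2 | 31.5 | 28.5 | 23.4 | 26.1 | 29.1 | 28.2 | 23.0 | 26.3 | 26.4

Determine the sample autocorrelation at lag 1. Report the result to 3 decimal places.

0.212

Mean z̄ = (29.2 + 31.5 + 28.5 + 23.4 + 26.1 + 29.1 + 28.2 + 23.0 + 26.3 + 26.4)/10 = 27.1700
Numerator Σ_{t=1}^{9}(z_t−z̄)(z_{t+1}−z̄) = 13.4941
Denominator Σ(z_t−z̄)² = 63.5210
r_1 = 13.4941 / 63.5210 = 0.212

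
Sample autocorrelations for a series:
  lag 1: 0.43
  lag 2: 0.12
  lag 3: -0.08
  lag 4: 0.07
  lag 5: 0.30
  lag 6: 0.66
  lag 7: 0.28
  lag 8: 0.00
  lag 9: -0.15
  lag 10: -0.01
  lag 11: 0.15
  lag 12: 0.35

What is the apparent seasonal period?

The largest autocorrelation is r_6 = 0.66; the remaining lags stay at or below 0.43. The elevated value at lag 1 (0.43), dropping to 0.12 at lag 2, reflects decaying short-term dependence rather than seasonality.
The dominant spike at lag 6 indicates a seasonal period of 6.

6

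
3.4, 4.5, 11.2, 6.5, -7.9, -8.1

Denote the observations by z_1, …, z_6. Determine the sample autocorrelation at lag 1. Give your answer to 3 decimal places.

0.403

Mean z̄ = (3.4 + 4.5 + 11.2 + 6.5 − 7.9 − 8.1)/6 = 1.6000
Σ(z_t−z̄)(z_{t+1}−z̄) = (5.2200) + (27.8400) + (47.0400) + (-46.5500) + (92.1500) = 125.7000
Denominator Σ(z_t−z̄)² = 312.1600
r_1 = 125.7000 / 312.1600 = 0.403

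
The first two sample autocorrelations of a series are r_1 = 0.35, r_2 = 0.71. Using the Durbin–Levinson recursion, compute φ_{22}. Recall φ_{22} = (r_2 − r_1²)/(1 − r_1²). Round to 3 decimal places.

0.670

φ_{22} = (r_2 − r_1²) / (1 − r_1²)
r_1² = (0.35)² = 0.1225
Numerator = 0.71 − 0.1225 = 0.5875; denominator = 1 − 0.1225 = 0.8775
φ_{22} = 0.5875 / 0.8775 = 0.670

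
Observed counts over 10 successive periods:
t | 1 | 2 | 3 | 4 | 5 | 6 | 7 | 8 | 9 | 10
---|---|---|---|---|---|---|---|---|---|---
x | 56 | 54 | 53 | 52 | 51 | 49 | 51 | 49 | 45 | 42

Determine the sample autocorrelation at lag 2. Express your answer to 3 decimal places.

Mean x̄ = (56 + 54 + 53 + 52 + 51 + 49 + 51 + 49 + 45 + 42)/10 = 50.2000
Numerator Σ_{t=1}^{8}(x_t−x̄)(x_{t+2}−x̄) = 30.9200
Denominator Σ(x_t−x̄)² = 157.6000
r_2 = 30.9200 / 157.6000 = 0.196

0.196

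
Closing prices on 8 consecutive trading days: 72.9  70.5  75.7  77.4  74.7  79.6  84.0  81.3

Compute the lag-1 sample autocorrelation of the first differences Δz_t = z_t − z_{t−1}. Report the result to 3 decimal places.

-0.352

First differences Δz: -2.4, 5.2, 1.7, -2.7, 4.9, 4.4, -2.7
Mean of differences = 1.2000
Numerator Σ(Δz_t−Δz̄)(Δz_{t+1}−Δz̄) = -29.4200
Denominator Σ(Δz_t−Δz̄)² = 83.5600
r_1(Δz) = -29.4200 / 83.5600 = -0.352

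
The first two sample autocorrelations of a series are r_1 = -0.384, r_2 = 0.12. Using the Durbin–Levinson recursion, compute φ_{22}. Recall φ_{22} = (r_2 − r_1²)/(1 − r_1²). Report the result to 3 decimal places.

-0.032

φ_{22} = (r_2 − r_1²) / (1 − r_1²)
r_1² = (-0.384)² = 0.147456
Numerator = 0.12 − 0.1475 = -0.0275; denominator = 1 − 0.1475 = 0.8525
φ_{22} = -0.0275 / 0.8525 = -0.032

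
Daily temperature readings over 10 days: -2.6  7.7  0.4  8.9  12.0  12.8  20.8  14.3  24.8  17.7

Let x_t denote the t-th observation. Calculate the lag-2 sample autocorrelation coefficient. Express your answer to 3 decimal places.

Mean x̄ = (-2.6 + 7.7 + 0.4 + 8.9 + 12.0 + 12.8 + 20.8 + 14.3 + 24.8 + 17.7)/10 = 11.6800
Numerator Σ_{t=1}^{8}(x_t−x̄)(x_{t+2}−x̄) = 306.6992
Denominator Σ(x_t−x̄)² = 654.4960
r_2 = 306.6992 / 654.4960 = 0.469

0.469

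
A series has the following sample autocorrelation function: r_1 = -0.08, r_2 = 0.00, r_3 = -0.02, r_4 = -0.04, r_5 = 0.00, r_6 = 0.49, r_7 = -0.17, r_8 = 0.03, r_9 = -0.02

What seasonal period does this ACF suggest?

The largest autocorrelation is r_6 = 0.49; the remaining lags stay at or below 0.03.
The dominant spike at lag 6 indicates a seasonal period of 6.

6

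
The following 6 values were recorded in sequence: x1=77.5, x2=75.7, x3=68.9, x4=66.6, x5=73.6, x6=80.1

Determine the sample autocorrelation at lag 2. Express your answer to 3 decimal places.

Mean x̄ = (77.5 + 75.7 + 68.9 + 66.6 + 73.6 + 80.1)/6 = 73.7333
Numerator Σ_{t=1}^{4}(x_t−x̄)(x_{t+2}−x̄) = -77.0056
Denominator Σ(x_t−x̄)² = 132.8533
r_2 = -77.0056 / 132.8533 = -0.580

-0.580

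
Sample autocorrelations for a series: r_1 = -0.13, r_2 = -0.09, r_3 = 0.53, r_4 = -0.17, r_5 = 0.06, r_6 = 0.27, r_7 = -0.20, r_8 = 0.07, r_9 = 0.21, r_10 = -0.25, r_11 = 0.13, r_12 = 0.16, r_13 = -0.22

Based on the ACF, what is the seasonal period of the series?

3

The largest autocorrelation is r_3 = 0.53, with weaker echoes at lags 6 (0.27), 9 (0.21) and 12 (0.16); the remaining lags stay at or below 0.13.
The dominant spike at lag 3 indicates a seasonal period of 3.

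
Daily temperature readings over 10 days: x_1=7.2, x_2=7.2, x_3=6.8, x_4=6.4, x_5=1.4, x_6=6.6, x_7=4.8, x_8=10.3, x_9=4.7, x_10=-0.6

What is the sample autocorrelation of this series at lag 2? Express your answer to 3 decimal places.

Mean x̄ = (7.2 + 7.2 + 6.8 + 6.4 + 1.4 + 6.6 + 4.8 + 10.3 + 4.7 − 0.6)/10 = 5.4800
Numerator Σ_{t=1}^{8}(x_t−x̄)(x_{t+2}−x̄) = -21.1048
Denominator Σ(x_t−x̄)² = 87.6760
r_2 = -21.1048 / 87.6760 = -0.241

-0.241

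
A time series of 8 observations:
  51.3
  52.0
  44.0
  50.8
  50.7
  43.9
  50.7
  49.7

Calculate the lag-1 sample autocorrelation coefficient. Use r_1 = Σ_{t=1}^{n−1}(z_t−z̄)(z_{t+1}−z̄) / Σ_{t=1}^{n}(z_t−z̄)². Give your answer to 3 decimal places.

Mean z̄ = (51.3 + 52.0 + 44.0 + 50.8 + 50.7 + 43.9 + 50.7 + 49.7)/8 = 49.1375
Deviations from mean: 2.1625, 2.8625, -5.1375, 1.6625, 1.5625, -5.2375, 1.5625, 0.5625
Σ(z_t−z̄)(z_{t+1}−z̄) = (6.1902) + (-14.7061) + (-8.5411) + (2.5977) + (-8.1836) + (-8.1836) + (0.8789) = -29.9477
Denominator Σ(z_t−z̄)² = 74.6588
r_1 = -29.9477 / 74.6588 = -0.401

-0.401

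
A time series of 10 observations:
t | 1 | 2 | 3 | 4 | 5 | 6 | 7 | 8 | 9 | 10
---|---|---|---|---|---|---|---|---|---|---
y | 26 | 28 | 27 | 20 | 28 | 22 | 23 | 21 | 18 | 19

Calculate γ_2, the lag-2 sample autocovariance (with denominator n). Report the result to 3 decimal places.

2.932

Mean ȳ = (26 + 28 + 27 + 20 + 28 + 22 + 23 + 21 + 18 + 19)/10 = 23.2000
Σ_{t=1}^{8}(y_t−ȳ)(y_{t+2}−ȳ) = 29.3200
γ_2 = 29.3200 / 10 = 2.932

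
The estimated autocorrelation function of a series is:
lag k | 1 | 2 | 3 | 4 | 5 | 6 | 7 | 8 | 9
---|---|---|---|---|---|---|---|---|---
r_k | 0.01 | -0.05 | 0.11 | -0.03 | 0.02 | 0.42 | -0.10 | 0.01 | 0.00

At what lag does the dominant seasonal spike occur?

6

The largest autocorrelation is r_6 = 0.42; the remaining lags stay at or below 0.11.
The dominant spike at lag 6 indicates a seasonal period of 6.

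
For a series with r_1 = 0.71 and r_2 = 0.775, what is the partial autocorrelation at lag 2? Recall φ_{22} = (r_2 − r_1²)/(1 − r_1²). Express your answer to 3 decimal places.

0.546

φ_{22} = (r_2 − r_1²) / (1 − r_1²)
r_1² = (0.71)² = 0.5041
Numerator = 0.775 − 0.5041 = 0.2709; denominator = 1 − 0.5041 = 0.4959
φ_{22} = 0.2709 / 0.4959 = 0.546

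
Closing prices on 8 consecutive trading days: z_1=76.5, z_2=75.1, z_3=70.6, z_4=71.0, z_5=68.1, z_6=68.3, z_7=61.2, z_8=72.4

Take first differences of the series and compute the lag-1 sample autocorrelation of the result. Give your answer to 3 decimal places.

-0.424

First differences Δz: -1.4, -4.5, 0.4, -2.9, 0.2, -7.1, 11.2
Mean of differences = -0.5857
Numerator Σ(Δz_t−Δz̄)(Δz_{t+1}−Δz̄) = -86.6645
Denominator Σ(Δz_t−Δz̄)² = 204.2686
r_1(Δz) = -86.6645 / 204.2686 = -0.424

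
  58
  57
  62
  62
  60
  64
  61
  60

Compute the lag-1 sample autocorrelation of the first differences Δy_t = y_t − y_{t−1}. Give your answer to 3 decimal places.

-0.419

First differences Δy: -1, 5, 0, -2, 4, -3, -1
Mean of differences = 0.2857
Numerator Σ(Δy_t−Δȳ)(Δy_{t+1}−Δȳ) = -23.2245
Denominator Σ(Δy_t−Δȳ)² = 55.4286
r_1(Δy) = -23.2245 / 55.4286 = -0.419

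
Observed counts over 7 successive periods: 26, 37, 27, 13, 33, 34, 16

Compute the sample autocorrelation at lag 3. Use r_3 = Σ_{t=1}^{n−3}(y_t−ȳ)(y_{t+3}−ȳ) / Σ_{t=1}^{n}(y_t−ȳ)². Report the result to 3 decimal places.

0.441

Mean ȳ = (26 + 37 + 27 + 13 + 33 + 34 + 16)/7 = 26.5714
Deviations from mean: -0.5714, 10.4286, 0.4286, -13.5714, 6.4286, 7.4286, -10.5714
Σ(y_t−ȳ)(y_{t+3}−ȳ) = (7.7551) + (67.0408) + (3.1837) + (143.4694) = 221.4490
Denominator Σ(y_t−ȳ)² = 501.7143
r_3 = 221.4490 / 501.7143 = 0.441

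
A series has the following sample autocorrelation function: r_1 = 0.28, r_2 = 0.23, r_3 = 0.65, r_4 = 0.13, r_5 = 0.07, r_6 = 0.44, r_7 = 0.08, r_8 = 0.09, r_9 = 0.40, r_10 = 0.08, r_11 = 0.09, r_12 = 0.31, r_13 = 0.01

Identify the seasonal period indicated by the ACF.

The largest autocorrelation is r_3 = 0.65, with weaker echoes at lags 6 (0.44), 9 (0.40) and 12 (0.31); the remaining lags stay at or below 0.28. The elevated value at lag 1 (0.28), dropping to 0.23 at lag 2, reflects decaying short-term dependence rather than seasonality.
The dominant spike at lag 3 indicates a seasonal period of 3.

3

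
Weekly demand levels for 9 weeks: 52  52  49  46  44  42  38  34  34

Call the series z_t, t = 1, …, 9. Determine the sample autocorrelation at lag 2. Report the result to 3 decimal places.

Mean z̄ = (52 + 52 + 49 + 46 + 44 + 42 + 38 + 34 + 34)/9 = 43.4444
Σ(z_t−z̄)(z_{t+2}−z̄) = (47.5309) + (21.8642) + (3.0864) + (-3.6914) + (-3.0247) + (13.6420) + (51.4198) = 130.8272
Denominator Σ(z_t−z̄)² = 394.2222
r_2 = 130.8272 / 394.2222 = 0.332

0.332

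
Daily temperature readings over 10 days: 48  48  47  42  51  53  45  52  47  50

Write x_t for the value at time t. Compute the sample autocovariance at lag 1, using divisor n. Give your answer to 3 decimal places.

Mean x̄ = (48 + 48 + 47 + 42 + 51 + 53 + 45 + 52 + 47 + 50)/10 = 48.3000
Σ_{t=1}^{9}(x_t−x̄)(x_{t+1}−x̄) = -30.3900
γ_1 = -30.3900 / 10 = -3.039

-3.039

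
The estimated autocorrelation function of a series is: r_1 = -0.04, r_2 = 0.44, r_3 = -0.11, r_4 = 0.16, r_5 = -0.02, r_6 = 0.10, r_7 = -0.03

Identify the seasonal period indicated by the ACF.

2

The largest autocorrelation is r_2 = 0.44, with a weaker echo at lag 4 (0.16); the remaining lags stay at or below 0.10.
The dominant spike at lag 2 indicates a seasonal period of 2.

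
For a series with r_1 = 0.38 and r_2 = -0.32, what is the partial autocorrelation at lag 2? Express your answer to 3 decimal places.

φ_{22} = (r_2 − r_1²) / (1 − r_1²)
r_1² = (0.38)² = 0.1444
Numerator = -0.32 − 0.1444 = -0.4644; denominator = 1 − 0.1444 = 0.8556
φ_{22} = -0.4644 / 0.8556 = -0.543

-0.543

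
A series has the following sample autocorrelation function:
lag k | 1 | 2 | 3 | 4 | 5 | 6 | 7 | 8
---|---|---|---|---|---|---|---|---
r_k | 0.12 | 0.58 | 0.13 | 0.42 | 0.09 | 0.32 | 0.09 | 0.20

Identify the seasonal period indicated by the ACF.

The largest autocorrelation is r_2 = 0.58, with weaker echoes at lags 4 (0.42), 6 (0.32) and 8 (0.20); the remaining lags stay at or below 0.13.
The dominant spike at lag 2 indicates a seasonal period of 2.

2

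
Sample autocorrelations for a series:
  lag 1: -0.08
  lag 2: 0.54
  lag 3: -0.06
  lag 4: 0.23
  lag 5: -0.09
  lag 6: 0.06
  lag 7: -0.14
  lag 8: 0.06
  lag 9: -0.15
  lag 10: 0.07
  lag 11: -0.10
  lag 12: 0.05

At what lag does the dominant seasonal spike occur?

The largest autocorrelation is r_2 = 0.54, with a weaker echo at lag 4 (0.23); the remaining lags stay at or below 0.07.
The dominant spike at lag 2 indicates a seasonal period of 2.

2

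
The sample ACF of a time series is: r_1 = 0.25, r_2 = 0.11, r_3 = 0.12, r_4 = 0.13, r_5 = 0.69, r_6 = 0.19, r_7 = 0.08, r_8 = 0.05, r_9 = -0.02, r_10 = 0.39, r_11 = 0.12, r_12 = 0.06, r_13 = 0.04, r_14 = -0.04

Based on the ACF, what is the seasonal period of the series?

The largest autocorrelation is r_5 = 0.69, with a weaker echo at lag 10 (0.39); the remaining lags stay at or below 0.25. The elevated value at lag 1 (0.25), dropping to 0.11 at lag 2, reflects decaying short-term dependence rather than seasonality.
The dominant spike at lag 5 indicates a seasonal period of 5.

5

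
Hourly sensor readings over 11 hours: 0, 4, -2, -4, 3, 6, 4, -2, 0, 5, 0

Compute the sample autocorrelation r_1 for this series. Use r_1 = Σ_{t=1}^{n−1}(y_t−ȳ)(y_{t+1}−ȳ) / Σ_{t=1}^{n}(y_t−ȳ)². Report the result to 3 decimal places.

Mean ȳ = (0 + 4 − 2 − 4 + 3 + 6 + 4 − 2 + 0 + 5 + 0)/11 = 1.2727
Numerator Σ_{t=1}^{10}(y_t−ȳ)(y_{t+1}−ȳ) = 2.5620
Denominator Σ(y_t−ȳ)² = 108.1818
r_1 = 2.5620 / 108.1818 = 0.024

0.024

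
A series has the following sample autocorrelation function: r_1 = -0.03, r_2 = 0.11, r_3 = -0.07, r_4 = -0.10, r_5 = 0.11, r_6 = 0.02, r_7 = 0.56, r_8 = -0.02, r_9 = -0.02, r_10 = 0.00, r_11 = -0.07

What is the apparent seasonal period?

The largest autocorrelation is r_7 = 0.56; the remaining lags stay at or below 0.11.
The dominant spike at lag 7 indicates a seasonal period of 7.

7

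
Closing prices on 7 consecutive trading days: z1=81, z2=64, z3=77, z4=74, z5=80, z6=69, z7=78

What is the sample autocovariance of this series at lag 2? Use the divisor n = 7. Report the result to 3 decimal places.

7.936

Mean z̄ = (81 + 64 + 77 + 74 + 80 + 69 + 78)/7 = 74.7143
Σ_{t=1}^{5}(z_t−z̄)(z_{t+2}−z̄) = 55.5510
γ_2 = 55.5510 / 7 = 7.936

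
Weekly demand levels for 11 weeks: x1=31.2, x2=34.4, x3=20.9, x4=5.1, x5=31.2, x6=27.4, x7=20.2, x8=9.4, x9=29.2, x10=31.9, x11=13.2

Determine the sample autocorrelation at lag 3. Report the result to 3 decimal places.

0.014

Mean x̄ = (31.2 + 34.4 + 20.9 + 5.1 + 31.2 + 27.4 + 20.2 + 9.4 + 29.2 + 31.9 + 13.2)/11 = 23.1000
Numerator Σ_{t=1}^{8}(x_t−x̄)(x_{t+3}−x̄) = 13.8400
Denominator Σ(x_t−x̄)² = 1015.0000
r_3 = 13.8400 / 1015.0000 = 0.014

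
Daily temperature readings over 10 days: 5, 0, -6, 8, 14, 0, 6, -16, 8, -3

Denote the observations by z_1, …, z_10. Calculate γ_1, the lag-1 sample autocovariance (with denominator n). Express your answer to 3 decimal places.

Mean z̄ = (5 + 0 − 6 + 8 + 14 + 0 + 6 − 16 + 8 − 3)/10 = 1.6000
Σ_{t=1}^{9}(z_t−z̄)(z_{t+1}−z̄) = -208.9600
γ_1 = -208.9600 / 10 = -20.896

-20.896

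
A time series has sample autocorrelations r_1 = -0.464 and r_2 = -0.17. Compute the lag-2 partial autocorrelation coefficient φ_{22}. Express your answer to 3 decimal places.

-0.491

φ_{22} = (r_2 − r_1²) / (1 − r_1²)
r_1² = (-0.464)² = 0.215296
Numerator = -0.17 − 0.2153 = -0.3853; denominator = 1 − 0.2153 = 0.7847
φ_{22} = -0.3853 / 0.7847 = -0.491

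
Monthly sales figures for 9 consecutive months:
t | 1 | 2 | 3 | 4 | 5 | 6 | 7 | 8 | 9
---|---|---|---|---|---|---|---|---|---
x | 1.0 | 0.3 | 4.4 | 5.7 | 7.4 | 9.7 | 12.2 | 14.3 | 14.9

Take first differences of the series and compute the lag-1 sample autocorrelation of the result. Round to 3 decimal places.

First differences Δx: -0.7, 4.1, 1.3, 1.7, 2.3, 2.5, 2.1, 0.6
Mean of differences = 1.7375
Numerator Σ(Δx_t−Δx̄)(Δx_{t+1}−Δx̄) = -6.5039
Denominator Σ(Δx_t−Δx̄)² = 14.0388
r_1(Δx) = -6.5039 / 14.0388 = -0.463

-0.463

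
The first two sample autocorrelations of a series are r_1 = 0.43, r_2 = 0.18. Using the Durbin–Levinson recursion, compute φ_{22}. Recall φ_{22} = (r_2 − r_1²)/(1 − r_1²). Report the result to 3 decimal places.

φ_{22} = (r_2 − r_1²) / (1 − r_1²)
r_1² = (0.43)² = 0.1849
Numerator = 0.18 − 0.1849 = -0.0049; denominator = 1 − 0.1849 = 0.8151
φ_{22} = -0.0049 / 0.8151 = -0.006

-0.006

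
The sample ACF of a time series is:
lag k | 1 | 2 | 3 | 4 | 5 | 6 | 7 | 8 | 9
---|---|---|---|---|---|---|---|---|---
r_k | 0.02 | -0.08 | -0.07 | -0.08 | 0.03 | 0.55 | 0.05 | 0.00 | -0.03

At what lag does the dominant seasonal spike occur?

The largest autocorrelation is r_6 = 0.55; the remaining lags stay at or below 0.05.
The dominant spike at lag 6 indicates a seasonal period of 6.

6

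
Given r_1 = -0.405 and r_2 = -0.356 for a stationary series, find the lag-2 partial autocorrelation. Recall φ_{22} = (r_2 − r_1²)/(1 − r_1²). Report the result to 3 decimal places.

φ_{22} = (r_2 − r_1²) / (1 − r_1²)
r_1² = (-0.405)² = 0.164025
Numerator = -0.356 − 0.1640 = -0.5200; denominator = 1 − 0.1640 = 0.8360
φ_{22} = -0.5200 / 0.8360 = -0.622

-0.622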